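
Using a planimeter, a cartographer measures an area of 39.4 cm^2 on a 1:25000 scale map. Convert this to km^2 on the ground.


ground_area = 39.4 * (25000/100)^2 = 2462500.0 m^2 = 2.4625 km^2 ≈ 2.463 km^2

2.463 km^2


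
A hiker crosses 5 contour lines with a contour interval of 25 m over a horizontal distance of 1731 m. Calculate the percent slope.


elevation change = 5 * 25 = 125 m
slope = 125 / 1731 * 100 = 7.2%

7.2%


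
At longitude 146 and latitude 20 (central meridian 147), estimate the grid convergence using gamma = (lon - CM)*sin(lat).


gamma = (146 - 147) * sin(20) = -1 * 0.34202 = -0.342 degrees

-0.342 degrees


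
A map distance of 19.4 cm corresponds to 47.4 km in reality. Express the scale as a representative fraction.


ground = 47.4 km = 4740000 cm; RF denominator = ground / map = 4740000 / 19.4 ≈ 244330; RF = 1:244330

1:244330


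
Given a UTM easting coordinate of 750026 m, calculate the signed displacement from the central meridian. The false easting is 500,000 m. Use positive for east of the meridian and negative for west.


displacement = 750026 - 500000 = 250026 m

250026 m


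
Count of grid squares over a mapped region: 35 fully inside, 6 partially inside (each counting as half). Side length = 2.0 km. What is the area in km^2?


effective squares = 35 + 6 * 0.5 = 38.0
area = 38.0 * 4.0 = 152.0 km^2

152.0 km^2


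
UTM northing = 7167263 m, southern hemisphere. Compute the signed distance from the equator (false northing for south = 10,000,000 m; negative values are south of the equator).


For southern: actual = 7167263 - 10000000 = -2832737 m

-2832737 m


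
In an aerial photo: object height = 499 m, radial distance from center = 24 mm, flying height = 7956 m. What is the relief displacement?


d = h * r / H = 499 * 24 / 7956 = 1.51 mm

1.51 mm


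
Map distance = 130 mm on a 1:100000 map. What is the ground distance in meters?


ground = 130 mm * 100000 / 1000 = 13000.0 m

13000.0 m


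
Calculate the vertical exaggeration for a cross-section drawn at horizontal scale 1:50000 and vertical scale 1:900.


VE = horizontal_scale / vertical_scale = 50000 / 900 ≈ 55.6

55.6x


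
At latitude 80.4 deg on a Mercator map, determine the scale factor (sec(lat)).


SF = 1 / cos(80.4) = 1 / 0.166769 = 5.996

5.996


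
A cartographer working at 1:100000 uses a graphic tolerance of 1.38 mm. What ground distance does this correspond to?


ground = 1.38 mm * 100000 / 1000 = 138.0 m

138.0 m


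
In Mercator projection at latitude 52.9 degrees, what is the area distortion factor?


area_distortion = 1/cos^2(52.9) = 2.748

2.748


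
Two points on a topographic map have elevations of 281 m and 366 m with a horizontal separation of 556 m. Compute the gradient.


gradient = (366 - 281) / 556 = 85 / 556 = 0.1529

0.1529


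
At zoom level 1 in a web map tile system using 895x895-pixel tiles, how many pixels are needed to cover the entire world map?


tiles per axis = 2^1 = 2
total tiles = 2^2 = 4
pixels per axis = 2 * 895 = 1790
total pixels = 1790^2 = 3204100

3204100 pixels


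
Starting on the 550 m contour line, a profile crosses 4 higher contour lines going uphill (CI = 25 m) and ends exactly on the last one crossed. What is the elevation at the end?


elevation = 550 + 4 * 25 = 650 m

650 m


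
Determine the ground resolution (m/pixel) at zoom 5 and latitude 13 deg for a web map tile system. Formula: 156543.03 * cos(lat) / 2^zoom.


res = 156543.03 * cos(13) / 2^5 = 156543.03 * 0.97437006 / 32 = 4766.59 m/pixel

4766.59 m/pixel


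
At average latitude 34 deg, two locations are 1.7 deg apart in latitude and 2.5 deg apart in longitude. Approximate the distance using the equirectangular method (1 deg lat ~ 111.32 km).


dlat_km = 1.7 * 111.32 = 189.244
dlon_km = 2.5 * 111.32 * cos(34) ≈ 230.721
dist = sqrt(189.244^2 + 230.721^2) ≈ 298.4 km

298.4 km


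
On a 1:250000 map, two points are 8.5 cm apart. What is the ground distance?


ground = 8.5 cm * 250000 / 100 = 21250.0 m = 21.25 km

21.25 km


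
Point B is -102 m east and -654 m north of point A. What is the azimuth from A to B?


az = atan2(-102, -654) = -171.1 deg
adjusted to 0-360: 188.9 degrees

188.9 degrees


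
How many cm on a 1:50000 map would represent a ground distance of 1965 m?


map_cm = 1965 * 100 / 50000 = 3.93 cm

3.93 cm


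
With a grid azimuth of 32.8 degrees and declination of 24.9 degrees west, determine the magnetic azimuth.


magnetic azimuth = grid azimuth - declination (east +ve)
mag_az = 32.8 - -24.9 = 57.7 degrees

57.7 degrees


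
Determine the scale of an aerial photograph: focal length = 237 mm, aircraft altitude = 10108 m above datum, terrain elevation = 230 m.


scale = f / (H - h) = 237 mm / 9878 m = 237 / 9878000 = 1:41679

1:41679


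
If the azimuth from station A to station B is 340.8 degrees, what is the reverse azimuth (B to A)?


back azimuth = (340.8 + 180) mod 360 = 160.8 degrees

160.8 degrees


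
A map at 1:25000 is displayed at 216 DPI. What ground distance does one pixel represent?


pixel_cm = 2.54 / 216 ≈ 0.011759 cm
ground = pixel_cm * 25000 / 100 = 2.54 * 25000 / (216 * 100) = 63500 / 21600 ≈ 2.94 m

2.94 m


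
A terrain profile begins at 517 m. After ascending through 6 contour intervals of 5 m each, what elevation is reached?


elevation = 517 + 6 * 5 = 547 m

547 m


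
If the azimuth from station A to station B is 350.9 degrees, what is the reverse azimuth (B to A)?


back azimuth = (350.9 + 180) mod 360 = 170.9 degrees

170.9 degrees


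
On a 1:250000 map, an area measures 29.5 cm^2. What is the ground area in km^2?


ground_area = 29.5 * (250000/100)^2 = 184375000.0 m^2 = 184.375 km^2

184.375 km^2


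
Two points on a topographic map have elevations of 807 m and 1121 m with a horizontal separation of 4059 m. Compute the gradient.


gradient = (1121 - 807) / 4059 = 314 / 4059 = 0.0774

0.0774


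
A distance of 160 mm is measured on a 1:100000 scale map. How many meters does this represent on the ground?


ground = 160 mm * 100000 / 1000 = 16000.0 m

16000.0 m


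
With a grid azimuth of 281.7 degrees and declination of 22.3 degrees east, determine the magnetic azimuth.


magnetic azimuth = grid azimuth - declination (east +ve)
mag_az = 281.7 - 22.3 = 259.4 degrees

259.4 degrees


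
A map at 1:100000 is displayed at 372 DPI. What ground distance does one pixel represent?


pixel_cm = 2.54 / 372 ≈ 0.006828 cm
ground = pixel_cm * 100000 / 100 = 2.54 * 100000 / (372 * 100) = 254000 / 37200 ≈ 6.83 m

6.83 m


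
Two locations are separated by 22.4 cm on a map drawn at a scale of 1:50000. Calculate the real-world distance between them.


ground = 22.4 cm * 50000 / 100 = 11200.0 m = 11.2 km

11.2 km


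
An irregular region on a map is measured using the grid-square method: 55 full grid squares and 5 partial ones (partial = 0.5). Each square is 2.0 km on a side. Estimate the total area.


effective squares = 55 + 5 * 0.5 = 57.5
area = 57.5 * 4.0 = 230.0 km^2

230.0 km^2


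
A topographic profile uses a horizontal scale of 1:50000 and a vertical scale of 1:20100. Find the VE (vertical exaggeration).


VE = horizontal_scale / vertical_scale = 50000 / 20100 ≈ 2.5

2.5x


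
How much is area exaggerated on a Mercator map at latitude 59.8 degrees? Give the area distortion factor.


area_distortion = 1/cos^2(59.8) = 3.952

3.952


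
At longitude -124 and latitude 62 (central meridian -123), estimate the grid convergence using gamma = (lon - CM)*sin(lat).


gamma = (-124 - -123) * sin(62) = -1 * 0.882948 = -0.883 degrees

-0.883 degrees


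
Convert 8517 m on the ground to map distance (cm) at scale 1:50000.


map_cm = 8517 * 100 / 50000 = 17.034 cm ≈ 17.03 cm

17.03 cm


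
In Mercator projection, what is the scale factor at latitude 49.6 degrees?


SF = 1 / cos(49.6) = 1 / 0.64812 = 1.543

1.543


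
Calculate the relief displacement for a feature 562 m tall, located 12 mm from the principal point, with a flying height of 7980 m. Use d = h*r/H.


d = h * r / H = 562 * 12 / 7980 = 0.85 mm

0.85 mm


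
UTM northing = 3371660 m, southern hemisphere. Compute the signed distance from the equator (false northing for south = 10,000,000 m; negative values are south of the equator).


For southern: actual = 3371660 - 10000000 = -6628340 m

-6628340 m


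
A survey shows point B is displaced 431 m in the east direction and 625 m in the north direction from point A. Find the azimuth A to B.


az = atan2(431, 625) = 34.6 deg
adjusted to 0-360: 34.6 degrees

34.6 degrees


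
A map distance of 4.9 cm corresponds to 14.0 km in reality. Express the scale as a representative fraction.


ground = 14.0 km = 1400000 cm; RF denominator = ground / map = 1400000 / 4.9 ≈ 285714; RF = 1:285714

1:285714


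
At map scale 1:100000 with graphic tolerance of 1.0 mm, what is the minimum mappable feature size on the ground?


ground = 1.0 mm * 100000 / 1000 = 100.0 m

100.0 m


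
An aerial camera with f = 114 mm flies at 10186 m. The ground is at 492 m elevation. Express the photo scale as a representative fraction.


scale = f / (H - h) = 114 mm / 9694 m = 114 / 9694000 = 1:85035

1:85035


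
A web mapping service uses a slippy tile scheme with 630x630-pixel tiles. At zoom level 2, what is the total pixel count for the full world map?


tiles per axis = 2^2 = 4
total tiles = 4^2 = 16
pixels per axis = 4 * 630 = 2520
total pixels = 2520^2 = 6350400

6350400 pixels


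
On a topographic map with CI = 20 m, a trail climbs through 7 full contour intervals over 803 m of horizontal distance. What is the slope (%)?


elevation change = 7 * 20 = 140 m
slope = 140 / 803 * 100 = 17.4%

17.4%


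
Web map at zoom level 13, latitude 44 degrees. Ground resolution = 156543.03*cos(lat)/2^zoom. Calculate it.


res = 156543.03 * cos(44) / 2^13 = 156543.03 * 0.7193398 / 8192 = 13.75 m/pixel

13.75 m/pixel


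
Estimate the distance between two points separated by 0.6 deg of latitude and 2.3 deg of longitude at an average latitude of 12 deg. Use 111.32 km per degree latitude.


dlat_km = 0.6 * 111.32 = 66.792
dlon_km = 2.3 * 111.32 * cos(12) ≈ 250.441
dist = sqrt(66.792^2 + 250.441^2) ≈ 259.2 km

259.2 km


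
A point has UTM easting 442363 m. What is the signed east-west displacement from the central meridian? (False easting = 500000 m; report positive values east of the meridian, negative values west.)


displacement = 442363 - 500000 = -57637 m

-57637 m


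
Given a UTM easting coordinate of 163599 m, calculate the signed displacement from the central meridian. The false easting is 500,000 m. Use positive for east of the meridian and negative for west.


displacement = 163599 - 500000 = -336401 m

-336401 m


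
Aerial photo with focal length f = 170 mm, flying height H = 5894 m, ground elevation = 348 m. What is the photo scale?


scale = f / (H - h) = 170 mm / 5546 m = 170 / 5546000 = 1:32624

1:32624


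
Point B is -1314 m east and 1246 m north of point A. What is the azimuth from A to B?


az = atan2(-1314, 1246) = -46.5 deg
adjusted to 0-360: 313.5 degrees

313.5 degrees


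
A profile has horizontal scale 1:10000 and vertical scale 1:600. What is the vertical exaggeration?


VE = horizontal_scale / vertical_scale = 10000 / 600 ≈ 16.7

16.7x


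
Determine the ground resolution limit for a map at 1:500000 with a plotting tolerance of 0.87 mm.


ground = 0.87 mm * 500000 / 1000 = 435.0 m

435.0 m


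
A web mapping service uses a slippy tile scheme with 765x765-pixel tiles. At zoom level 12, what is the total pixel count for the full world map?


tiles per axis = 2^12 = 4096
total tiles = 4096^2 = 16777216
pixels per axis = 4096 * 765 = 3133440
total pixels = 3133440^2 = 9818446233600

9818446233600 pixels


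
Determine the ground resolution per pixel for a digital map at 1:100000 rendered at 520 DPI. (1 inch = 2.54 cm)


pixel_cm = 2.54 / 520 ≈ 0.004885 cm
ground = pixel_cm * 100000 / 100 = 2.54 * 100000 / (520 * 100) = 254000 / 52000 ≈ 4.88 m

4.88 m


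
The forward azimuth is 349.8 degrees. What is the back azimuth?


back azimuth = (349.8 + 180) mod 360 = 169.8 degrees

169.8 degrees


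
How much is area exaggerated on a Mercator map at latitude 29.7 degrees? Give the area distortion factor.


area_distortion = 1/cos^2(29.7) = 1.325

1.325


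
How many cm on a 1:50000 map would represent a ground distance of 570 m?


map_cm = 570 * 100 / 50000 = 1.14 cm

1.14 cm


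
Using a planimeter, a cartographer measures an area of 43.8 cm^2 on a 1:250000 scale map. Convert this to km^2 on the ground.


ground_area = 43.8 * (250000/100)^2 = 273750000.0 m^2 = 273.75 km^2

273.75 km^2


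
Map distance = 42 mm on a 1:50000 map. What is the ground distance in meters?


ground = 42 mm * 50000 / 1000 = 2100.0 m

2100.0 m


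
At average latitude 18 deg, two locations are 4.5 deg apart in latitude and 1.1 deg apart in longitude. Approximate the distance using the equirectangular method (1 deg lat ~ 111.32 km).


dlat_km = 4.5 * 111.32 = 500.94
dlon_km = 1.1 * 111.32 * cos(18) ≈ 116.459
dist = sqrt(500.94^2 + 116.459^2) ≈ 514.3 km

514.3 km


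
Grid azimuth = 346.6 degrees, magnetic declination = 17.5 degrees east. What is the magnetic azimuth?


magnetic azimuth = grid azimuth - declination (east +ve)
mag_az = 346.6 - 17.5 = 329.1 degrees

329.1 degrees


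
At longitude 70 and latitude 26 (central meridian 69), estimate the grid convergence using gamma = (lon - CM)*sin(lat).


gamma = (70 - 69) * sin(26) = 1 * 0.438371 = 0.438 degrees

0.438 degrees


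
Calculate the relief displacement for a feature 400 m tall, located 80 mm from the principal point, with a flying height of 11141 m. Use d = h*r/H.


d = h * r / H = 400 * 80 / 11141 = 2.87 mm

2.87 mm


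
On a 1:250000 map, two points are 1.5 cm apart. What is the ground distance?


ground = 1.5 cm * 250000 / 100 = 3750.0 m = 3.75 km

3.75 km


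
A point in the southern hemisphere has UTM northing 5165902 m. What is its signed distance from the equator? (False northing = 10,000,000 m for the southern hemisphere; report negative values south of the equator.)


For southern: actual = 5165902 - 10000000 = -4834098 m

-4834098 m


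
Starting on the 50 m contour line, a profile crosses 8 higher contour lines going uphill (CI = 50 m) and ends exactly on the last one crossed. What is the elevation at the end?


elevation = 50 + 8 * 50 = 450 m

450 m


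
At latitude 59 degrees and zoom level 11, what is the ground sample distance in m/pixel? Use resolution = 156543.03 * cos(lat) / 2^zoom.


res = 156543.03 * cos(59) / 2^11 = 156543.03 * 0.51503807 / 2048 = 39.37 m/pixel

39.37 m/pixel


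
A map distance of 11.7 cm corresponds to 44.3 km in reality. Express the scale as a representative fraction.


ground = 44.3 km = 4430000 cm; RF denominator = ground / map = 4430000 / 11.7 ≈ 378632; RF = 1:378632

1:378632


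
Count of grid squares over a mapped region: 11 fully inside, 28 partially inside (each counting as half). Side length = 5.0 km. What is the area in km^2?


effective squares = 11 + 28 * 0.5 = 25.0
area = 25.0 * 25.0 = 625.0 km^2

625.0 km^2


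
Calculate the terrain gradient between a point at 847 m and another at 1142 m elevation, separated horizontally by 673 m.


gradient = (1142 - 847) / 673 = 295 / 673 = 0.4383

0.4383


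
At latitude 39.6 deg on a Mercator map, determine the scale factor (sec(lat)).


SF = 1 / cos(39.6) = 1 / 0.770513 = 1.298

1.298


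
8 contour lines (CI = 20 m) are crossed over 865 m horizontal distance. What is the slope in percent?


elevation change = 8 * 20 = 160 m
slope = 160 / 865 * 100 = 18.5%

18.5%


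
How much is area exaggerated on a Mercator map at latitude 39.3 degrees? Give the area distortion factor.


area_distortion = 1/cos^2(39.3) = 1.67

1.67


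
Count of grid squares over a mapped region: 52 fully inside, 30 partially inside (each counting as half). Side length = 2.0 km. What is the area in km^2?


effective squares = 52 + 30 * 0.5 = 67.0
area = 67.0 * 4.0 = 268.0 km^2

268.0 km^2


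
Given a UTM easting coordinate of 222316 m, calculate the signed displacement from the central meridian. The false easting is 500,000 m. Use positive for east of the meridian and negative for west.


displacement = 222316 - 500000 = -277684 m

-277684 m


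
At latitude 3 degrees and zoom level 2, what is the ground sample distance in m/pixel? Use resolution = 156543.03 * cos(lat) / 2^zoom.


res = 156543.03 * cos(3) / 2^2 = 156543.03 * 0.99862953 / 4 = 39082.12 m/pixel

39082.12 m/pixel


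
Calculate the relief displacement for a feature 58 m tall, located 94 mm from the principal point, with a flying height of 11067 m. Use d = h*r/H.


d = h * r / H = 58 * 94 / 11067 = 0.49 mm

0.49 mm


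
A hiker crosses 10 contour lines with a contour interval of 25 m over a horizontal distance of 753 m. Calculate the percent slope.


elevation change = 10 * 25 = 250 m
slope = 250 / 753 * 100 = 33.2%

33.2%


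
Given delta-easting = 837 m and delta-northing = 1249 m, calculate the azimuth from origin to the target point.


az = atan2(837, 1249) = 33.8 deg
adjusted to 0-360: 33.8 degrees

33.8 degrees


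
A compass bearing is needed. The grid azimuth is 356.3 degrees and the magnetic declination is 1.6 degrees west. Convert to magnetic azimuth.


magnetic azimuth = grid azimuth - declination (east +ve)
mag_az = 356.3 - -1.6 = 357.9 degrees

357.9 degrees


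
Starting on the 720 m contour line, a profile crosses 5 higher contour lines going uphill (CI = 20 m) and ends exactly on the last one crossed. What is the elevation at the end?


elevation = 720 + 5 * 20 = 820 m

820 m


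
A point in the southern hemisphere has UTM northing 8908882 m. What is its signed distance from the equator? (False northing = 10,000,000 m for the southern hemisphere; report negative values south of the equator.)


For southern: actual = 8908882 - 10000000 = -1091118 m

-1091118 m


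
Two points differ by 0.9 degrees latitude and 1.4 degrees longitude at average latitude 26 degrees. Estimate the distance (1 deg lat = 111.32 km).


dlat_km = 0.9 * 111.32 = 100.188
dlon_km = 1.4 * 111.32 * cos(26) ≈ 140.075
dist = sqrt(100.188^2 + 140.075^2) ≈ 172.2 km

172.2 km


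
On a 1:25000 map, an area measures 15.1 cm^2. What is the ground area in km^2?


ground_area = 15.1 * (25000/100)^2 = 943750.0 m^2 = 0.94375 km^2 ≈ 0.944 km^2

0.944 km^2


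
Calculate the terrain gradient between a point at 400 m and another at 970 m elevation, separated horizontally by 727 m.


gradient = (970 - 400) / 727 = 570 / 727 = 0.784

0.784


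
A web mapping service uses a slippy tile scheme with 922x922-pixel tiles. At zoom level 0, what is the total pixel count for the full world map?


tiles per axis = 2^0 = 1
total tiles = 1^2 = 1
pixels per axis = 1 * 922 = 922
total pixels = 922^2 = 850084

850084 pixels


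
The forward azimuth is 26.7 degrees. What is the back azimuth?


back azimuth = (26.7 + 180) mod 360 = 206.7 degrees

206.7 degrees


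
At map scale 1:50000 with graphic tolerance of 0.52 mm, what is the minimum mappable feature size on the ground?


ground = 0.52 mm * 50000 / 1000 = 26.0 m

26.0 m


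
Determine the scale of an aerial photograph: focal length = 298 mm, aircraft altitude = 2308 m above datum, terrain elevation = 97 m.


scale = f / (H - h) = 298 mm / 2211 m = 298 / 2211000 = 1:7419

1:7419


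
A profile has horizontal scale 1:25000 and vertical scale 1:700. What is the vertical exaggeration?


VE = horizontal_scale / vertical_scale = 25000 / 700 ≈ 35.7

35.7x


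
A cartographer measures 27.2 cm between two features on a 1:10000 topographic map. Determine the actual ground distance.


ground = 27.2 cm * 10000 / 100 = 2720.0 m = 2.72 km

2.72 km


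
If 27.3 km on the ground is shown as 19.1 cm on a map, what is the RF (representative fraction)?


ground = 27.3 km = 2730000 cm; RF denominator = ground / map = 2730000 / 19.1 ≈ 142932; RF = 1:142932

1:142932


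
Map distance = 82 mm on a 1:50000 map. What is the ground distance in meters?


ground = 82 mm * 50000 / 1000 = 4100.0 m

4100.0 m


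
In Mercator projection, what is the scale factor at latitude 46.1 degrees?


SF = 1 / cos(46.1) = 1 / 0.693402 = 1.442

1.442


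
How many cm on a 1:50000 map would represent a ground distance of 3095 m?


map_cm = 3095 * 100 / 50000 = 6.19 cm

6.19 cm


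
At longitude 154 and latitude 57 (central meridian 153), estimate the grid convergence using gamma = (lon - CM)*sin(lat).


gamma = (154 - 153) * sin(57) = 1 * 0.838671 = 0.839 degrees

0.839 degrees


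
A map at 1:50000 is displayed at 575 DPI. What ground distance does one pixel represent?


pixel_cm = 2.54 / 575 ≈ 0.004417 cm
ground = pixel_cm * 50000 / 100 = 2.54 * 50000 / (575 * 100) = 127000 / 57500 ≈ 2.21 m

2.21 m


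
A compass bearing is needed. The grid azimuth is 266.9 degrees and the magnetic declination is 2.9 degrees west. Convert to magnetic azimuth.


magnetic azimuth = grid azimuth - declination (east +ve)
mag_az = 266.9 - -2.9 = 269.8 degrees

269.8 degrees


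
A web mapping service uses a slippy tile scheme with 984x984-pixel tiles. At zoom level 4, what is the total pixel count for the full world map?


tiles per axis = 2^4 = 16
total tiles = 16^2 = 256
pixels per axis = 16 * 984 = 15744
total pixels = 15744^2 = 247873536

247873536 pixels


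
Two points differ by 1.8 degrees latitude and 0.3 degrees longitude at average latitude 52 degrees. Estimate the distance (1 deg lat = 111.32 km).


dlat_km = 1.8 * 111.32 = 200.376
dlon_km = 0.3 * 111.32 * cos(52) ≈ 20.561
dist = sqrt(200.376^2 + 20.561^2) ≈ 201.4 km

201.4 km


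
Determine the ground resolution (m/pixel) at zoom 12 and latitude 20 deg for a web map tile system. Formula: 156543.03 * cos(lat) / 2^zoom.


res = 156543.03 * cos(20) / 2^12 = 156543.03 * 0.93969262 / 4096 = 35.91 m/pixel

35.91 m/pixel


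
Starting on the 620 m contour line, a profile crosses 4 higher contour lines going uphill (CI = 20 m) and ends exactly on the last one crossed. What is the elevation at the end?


elevation = 620 + 4 * 20 = 700 m

700 m


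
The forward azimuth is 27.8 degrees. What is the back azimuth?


back azimuth = (27.8 + 180) mod 360 = 207.8 degrees

207.8 degrees


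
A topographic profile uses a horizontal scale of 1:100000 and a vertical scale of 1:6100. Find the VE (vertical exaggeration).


VE = horizontal_scale / vertical_scale = 100000 / 6100 ≈ 16.4

16.4x


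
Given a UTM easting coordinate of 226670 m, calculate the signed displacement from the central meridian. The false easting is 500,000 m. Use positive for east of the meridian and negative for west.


displacement = 226670 - 500000 = -273330 m

-273330 m


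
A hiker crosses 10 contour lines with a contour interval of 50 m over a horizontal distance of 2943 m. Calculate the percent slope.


elevation change = 10 * 50 = 500 m
slope = 500 / 2943 * 100 = 17.0%

17.0%


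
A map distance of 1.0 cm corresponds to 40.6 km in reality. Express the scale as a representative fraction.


ground = 40.6 km = 4060000 cm; RF denominator = ground / map = 4060000 / 1.0 = 4060000; RF = 1:4060000

1:4060000


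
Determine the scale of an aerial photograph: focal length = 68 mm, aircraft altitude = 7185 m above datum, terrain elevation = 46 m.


scale = f / (H - h) = 68 mm / 7139 m = 68 / 7139000 = 1:104985

1:104985


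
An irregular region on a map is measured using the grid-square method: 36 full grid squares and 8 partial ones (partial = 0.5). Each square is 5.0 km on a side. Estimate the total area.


effective squares = 36 + 8 * 0.5 = 40.0
area = 40.0 * 25.0 = 1000.0 km^2

1000.0 km^2


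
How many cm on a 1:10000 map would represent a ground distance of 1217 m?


map_cm = 1217 * 100 / 10000 = 12.17 cm

12.17 cm


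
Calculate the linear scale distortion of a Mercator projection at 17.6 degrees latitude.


SF = 1 / cos(17.6) = 1 / 0.953191 = 1.049

1.049


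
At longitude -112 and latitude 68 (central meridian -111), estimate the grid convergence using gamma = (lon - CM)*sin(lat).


gamma = (-112 - -111) * sin(68) = -1 * 0.927184 = -0.927 degrees

-0.927 degrees


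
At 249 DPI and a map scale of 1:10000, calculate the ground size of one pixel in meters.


pixel_cm = 2.54 / 249 ≈ 0.010201 cm
ground = pixel_cm * 10000 / 100 = 2.54 * 10000 / (249 * 100) = 25400 / 24900 ≈ 1.02 m

1.02 m


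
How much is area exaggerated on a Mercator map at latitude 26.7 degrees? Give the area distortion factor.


area_distortion = 1/cos^2(26.7) = 1.253

1.253


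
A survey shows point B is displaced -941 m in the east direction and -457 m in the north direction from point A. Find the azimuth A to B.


az = atan2(-941, -457) = -115.9 deg
adjusted to 0-360: 244.1 degrees

244.1 degrees


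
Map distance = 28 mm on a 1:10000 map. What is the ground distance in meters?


ground = 28 mm * 10000 / 1000 = 280.0 m

280.0 m


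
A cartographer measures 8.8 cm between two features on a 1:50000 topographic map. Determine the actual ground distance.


ground = 8.8 cm * 50000 / 100 = 4400.0 m = 4.4 km

4.4 km


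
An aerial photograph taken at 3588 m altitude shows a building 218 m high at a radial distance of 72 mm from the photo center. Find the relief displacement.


d = h * r / H = 218 * 72 / 3588 = 4.37 mm

4.37 mm


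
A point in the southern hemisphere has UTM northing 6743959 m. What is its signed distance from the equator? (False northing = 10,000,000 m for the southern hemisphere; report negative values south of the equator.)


For southern: actual = 6743959 - 10000000 = -3256041 m

-3256041 m


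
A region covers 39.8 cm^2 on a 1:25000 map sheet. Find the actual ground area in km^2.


ground_area = 39.8 * (25000/100)^2 = 2487500.0 m^2 = 2.4875 km^2 ≈ 2.488 km^2

2.488 km^2


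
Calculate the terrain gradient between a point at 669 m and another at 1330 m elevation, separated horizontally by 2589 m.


gradient = (1330 - 669) / 2589 = 661 / 2589 = 0.2553

0.2553


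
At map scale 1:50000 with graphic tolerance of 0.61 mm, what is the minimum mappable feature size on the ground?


ground = 0.61 mm * 50000 / 1000 = 30.5 m

30.5 m


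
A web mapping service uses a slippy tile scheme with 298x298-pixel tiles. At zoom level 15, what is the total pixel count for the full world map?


tiles per axis = 2^15 = 32768
total tiles = 32768^2 = 1073741824
pixels per axis = 32768 * 298 = 9764864
total pixels = 9764864^2 = 95352568938496

95352568938496 pixels


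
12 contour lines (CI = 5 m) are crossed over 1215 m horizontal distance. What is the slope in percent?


elevation change = 12 * 5 = 60 m
slope = 60 / 1215 * 100 = 4.9%

4.9%


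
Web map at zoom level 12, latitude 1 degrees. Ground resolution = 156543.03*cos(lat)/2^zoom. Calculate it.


res = 156543.03 * cos(1) / 2^12 = 156543.03 * 0.9998477 / 4096 = 38.21 m/pixel

38.21 m/pixel


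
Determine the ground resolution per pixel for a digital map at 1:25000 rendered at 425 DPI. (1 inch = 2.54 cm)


pixel_cm = 2.54 / 425 ≈ 0.005976 cm
ground = pixel_cm * 25000 / 100 = 2.54 * 25000 / (425 * 100) = 63500 / 42500 ≈ 1.49 m

1.49 m


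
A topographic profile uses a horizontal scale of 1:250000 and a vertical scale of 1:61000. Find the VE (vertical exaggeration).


VE = horizontal_scale / vertical_scale = 250000 / 61000 ≈ 4.1

4.1x


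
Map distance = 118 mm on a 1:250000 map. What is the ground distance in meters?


ground = 118 mm * 250000 / 1000 = 29500.0 m

29500.0 m


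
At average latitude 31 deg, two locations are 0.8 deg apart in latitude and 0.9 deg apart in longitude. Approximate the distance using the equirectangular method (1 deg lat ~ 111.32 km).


dlat_km = 0.8 * 111.32 = 89.056
dlon_km = 0.9 * 111.32 * cos(31) ≈ 85.878
dist = sqrt(89.056^2 + 85.878^2) ≈ 123.7 km

123.7 km


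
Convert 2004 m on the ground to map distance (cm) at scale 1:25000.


map_cm = 2004 * 100 / 25000 = 8.016 cm ≈ 8.02 cm

8.02 cm


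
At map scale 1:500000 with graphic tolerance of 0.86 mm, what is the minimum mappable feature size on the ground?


ground = 0.86 mm * 500000 / 1000 = 430.0 m

430.0 m


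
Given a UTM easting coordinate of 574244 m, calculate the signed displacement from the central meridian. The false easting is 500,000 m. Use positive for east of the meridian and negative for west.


displacement = 574244 - 500000 = 74244 m

74244 m


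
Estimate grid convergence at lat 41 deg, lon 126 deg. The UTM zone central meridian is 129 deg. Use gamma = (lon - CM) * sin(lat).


gamma = (126 - 129) * sin(41) = -3 * 0.656059 = -1.968 degrees

-1.968 degrees


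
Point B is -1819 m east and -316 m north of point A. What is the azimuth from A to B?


az = atan2(-1819, -316) = -99.9 deg
adjusted to 0-360: 260.1 degrees

260.1 degrees


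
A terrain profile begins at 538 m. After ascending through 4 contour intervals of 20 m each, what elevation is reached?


elevation = 538 + 4 * 20 = 618 m

618 m


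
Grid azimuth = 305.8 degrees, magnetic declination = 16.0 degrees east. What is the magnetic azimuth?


magnetic azimuth = grid azimuth - declination (east +ve)
mag_az = 305.8 - 16.0 = 289.8 degrees

289.8 degrees


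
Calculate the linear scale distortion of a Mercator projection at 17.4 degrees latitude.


SF = 1 / cos(17.4) = 1 / 0.95424 = 1.048

1.048


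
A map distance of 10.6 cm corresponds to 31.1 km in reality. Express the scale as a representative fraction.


ground = 31.1 km = 3110000 cm; RF denominator = ground / map = 3110000 / 10.6 ≈ 293396; RF = 1:293396

1:293396


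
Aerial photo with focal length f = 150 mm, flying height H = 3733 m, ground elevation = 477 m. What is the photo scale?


scale = f / (H - h) = 150 mm / 3256 m = 150 / 3256000 = 1:21707

1:21707


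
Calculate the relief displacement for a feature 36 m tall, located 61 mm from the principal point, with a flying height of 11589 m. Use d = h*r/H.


d = h * r / H = 36 * 61 / 11589 = 0.19 mm

0.19 mm


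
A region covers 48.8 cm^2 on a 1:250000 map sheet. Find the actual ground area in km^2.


ground_area = 48.8 * (250000/100)^2 = 305000000.0 m^2 = 305.0 km^2

305.0 km^2


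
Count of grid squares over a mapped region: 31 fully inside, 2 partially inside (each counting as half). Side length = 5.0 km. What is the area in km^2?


effective squares = 31 + 2 * 0.5 = 32.0
area = 32.0 * 25.0 = 800.0 km^2

800.0 km^2


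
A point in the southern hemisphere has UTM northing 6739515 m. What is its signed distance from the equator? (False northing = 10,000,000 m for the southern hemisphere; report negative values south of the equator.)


For southern: actual = 6739515 - 10000000 = -3260485 m

-3260485 m


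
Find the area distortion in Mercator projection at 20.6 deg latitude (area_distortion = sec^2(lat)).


area_distortion = 1/cos^2(20.6) = 1.141

1.141


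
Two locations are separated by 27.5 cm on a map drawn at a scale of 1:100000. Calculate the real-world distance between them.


ground = 27.5 cm * 100000 / 100 = 27500.0 m = 27.5 km

27.5 km


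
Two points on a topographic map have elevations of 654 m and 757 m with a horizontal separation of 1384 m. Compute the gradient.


gradient = (757 - 654) / 1384 = 103 / 1384 = 0.0744

0.0744


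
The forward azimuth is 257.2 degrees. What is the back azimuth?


back azimuth = (257.2 + 180) mod 360 = 77.2 degrees

77.2 degrees


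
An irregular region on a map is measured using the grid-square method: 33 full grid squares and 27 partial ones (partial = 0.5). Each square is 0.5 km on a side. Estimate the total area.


effective squares = 33 + 27 * 0.5 = 46.5
area = 46.5 * 0.25 = 11.625 km^2

11.625 km^2


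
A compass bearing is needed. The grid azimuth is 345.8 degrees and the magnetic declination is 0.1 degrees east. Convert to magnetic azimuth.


magnetic azimuth = grid azimuth - declination (east +ve)
mag_az = 345.8 - 0.1 = 345.7 degrees

345.7 degrees


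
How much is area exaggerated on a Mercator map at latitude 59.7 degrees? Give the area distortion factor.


area_distortion = 1/cos^2(59.7) = 3.929

3.929


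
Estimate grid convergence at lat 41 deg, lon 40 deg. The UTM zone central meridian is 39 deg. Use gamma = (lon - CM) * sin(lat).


gamma = (40 - 39) * sin(41) = 1 * 0.656059 = 0.656 degrees

0.656 degrees


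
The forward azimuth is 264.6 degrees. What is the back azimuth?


back azimuth = (264.6 + 180) mod 360 = 84.6 degrees

84.6 degrees


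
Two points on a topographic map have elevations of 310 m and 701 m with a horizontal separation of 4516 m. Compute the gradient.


gradient = (701 - 310) / 4516 = 391 / 4516 = 0.0866

0.0866


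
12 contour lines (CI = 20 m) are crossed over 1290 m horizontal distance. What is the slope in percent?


elevation change = 12 * 20 = 240 m
slope = 240 / 1290 * 100 = 18.6%

18.6%


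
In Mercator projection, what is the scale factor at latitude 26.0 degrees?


SF = 1 / cos(26.0) = 1 / 0.898794 = 1.113

1.113


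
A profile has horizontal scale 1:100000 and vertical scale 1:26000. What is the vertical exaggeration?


VE = horizontal_scale / vertical_scale = 100000 / 26000 ≈ 3.8

3.8x


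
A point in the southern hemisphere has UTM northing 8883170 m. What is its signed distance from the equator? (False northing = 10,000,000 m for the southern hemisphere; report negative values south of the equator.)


For southern: actual = 8883170 - 10000000 = -1116830 m

-1116830 m


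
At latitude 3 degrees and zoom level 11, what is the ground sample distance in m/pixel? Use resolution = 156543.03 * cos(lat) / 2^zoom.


res = 156543.03 * cos(3) / 2^11 = 156543.03 * 0.99862953 / 2048 = 76.33 m/pixel

76.33 m/pixel


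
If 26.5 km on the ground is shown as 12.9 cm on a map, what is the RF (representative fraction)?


ground = 26.5 km = 2650000 cm; RF denominator = ground / map = 2650000 / 12.9 ≈ 205426; RF = 1:205426

1:205426


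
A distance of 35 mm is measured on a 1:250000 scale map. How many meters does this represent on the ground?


ground = 35 mm * 250000 / 1000 = 8750.0 m

8750.0 m


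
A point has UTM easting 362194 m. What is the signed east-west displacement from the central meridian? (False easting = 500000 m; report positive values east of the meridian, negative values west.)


displacement = 362194 - 500000 = -137806 m

-137806 m


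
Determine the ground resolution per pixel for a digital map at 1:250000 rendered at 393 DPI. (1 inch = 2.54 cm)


pixel_cm = 2.54 / 393 ≈ 0.006463 cm
ground = pixel_cm * 250000 / 100 = 2.54 * 250000 / (393 * 100) = 635000 / 39300 ≈ 16.16 m

16.16 m


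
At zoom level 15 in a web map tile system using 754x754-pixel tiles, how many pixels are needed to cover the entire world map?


tiles per axis = 2^15 = 32768
total tiles = 32768^2 = 1073741824
pixels per axis = 32768 * 754 = 24707072
total pixels = 24707072^2 = 610439406813184

610439406813184 pixels


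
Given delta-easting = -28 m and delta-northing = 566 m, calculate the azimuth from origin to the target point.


az = atan2(-28, 566) = -2.8 deg
adjusted to 0-360: 357.2 degrees

357.2 degrees


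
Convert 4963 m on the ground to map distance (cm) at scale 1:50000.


map_cm = 4963 * 100 / 50000 = 9.926 cm ≈ 9.93 cm

9.93 cm


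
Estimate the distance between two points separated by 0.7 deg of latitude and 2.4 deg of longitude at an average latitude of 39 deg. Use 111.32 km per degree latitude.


dlat_km = 0.7 * 111.32 = 77.924
dlon_km = 2.4 * 111.32 * cos(39) ≈ 207.629
dist = sqrt(77.924^2 + 207.629^2) ≈ 221.8 km

221.8 km


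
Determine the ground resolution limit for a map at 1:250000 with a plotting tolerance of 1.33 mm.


ground = 1.33 mm * 250000 / 1000 = 332.5 m

332.5 m


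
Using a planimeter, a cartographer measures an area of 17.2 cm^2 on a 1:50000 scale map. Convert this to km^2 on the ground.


ground_area = 17.2 * (50000/100)^2 = 4300000.0 m^2 = 4.3 km^2

4.3 km^2


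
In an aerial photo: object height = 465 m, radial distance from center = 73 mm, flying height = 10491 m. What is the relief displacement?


d = h * r / H = 465 * 73 / 10491 = 3.24 mm

3.24 mm


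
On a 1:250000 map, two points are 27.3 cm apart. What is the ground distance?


ground = 27.3 cm * 250000 / 100 = 68250.0 m = 68.25 km

68.25 km


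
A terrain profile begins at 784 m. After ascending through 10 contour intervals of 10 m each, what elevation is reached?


elevation = 784 + 10 * 10 = 884 m

884 m


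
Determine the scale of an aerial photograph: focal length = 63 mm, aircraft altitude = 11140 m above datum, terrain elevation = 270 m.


scale = f / (H - h) = 63 mm / 10870 m = 63 / 10870000 = 1:172540

1:172540


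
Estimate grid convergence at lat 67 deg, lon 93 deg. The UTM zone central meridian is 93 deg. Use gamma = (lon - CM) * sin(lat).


gamma = (93 - 93) * sin(67) = 0 * 0.920505 = 0.0 degrees

0.0 degrees


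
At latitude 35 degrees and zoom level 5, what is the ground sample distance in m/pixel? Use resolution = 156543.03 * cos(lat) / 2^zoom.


res = 156543.03 * cos(35) / 2^5 = 156543.03 * 0.81915204 / 32 = 4007.27 m/pixel

4007.27 m/pixel


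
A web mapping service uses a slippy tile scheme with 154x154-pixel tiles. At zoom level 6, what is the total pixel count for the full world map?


tiles per axis = 2^6 = 64
total tiles = 64^2 = 4096
pixels per axis = 64 * 154 = 9856
total pixels = 9856^2 = 97140736

97140736 pixels


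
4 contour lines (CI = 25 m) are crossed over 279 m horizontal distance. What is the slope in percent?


elevation change = 4 * 25 = 100 m
slope = 100 / 279 * 100 = 35.8%

35.8%


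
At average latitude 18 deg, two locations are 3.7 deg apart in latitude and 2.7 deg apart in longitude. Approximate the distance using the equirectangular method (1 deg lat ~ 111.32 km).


dlat_km = 3.7 * 111.32 = 411.884
dlon_km = 2.7 * 111.32 * cos(18) ≈ 285.853
dist = sqrt(411.884^2 + 285.853^2) ≈ 501.4 km

501.4 km


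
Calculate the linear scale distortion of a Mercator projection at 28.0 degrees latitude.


SF = 1 / cos(28.0) = 1 / 0.882948 = 1.133

1.133


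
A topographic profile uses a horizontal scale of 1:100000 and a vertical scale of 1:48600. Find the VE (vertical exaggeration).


VE = horizontal_scale / vertical_scale = 100000 / 48600 ≈ 2.1

2.1x


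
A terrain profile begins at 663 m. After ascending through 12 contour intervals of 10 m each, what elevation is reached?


elevation = 663 + 12 * 10 = 783 m

783 m


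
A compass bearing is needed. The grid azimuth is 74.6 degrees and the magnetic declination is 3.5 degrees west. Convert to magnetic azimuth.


magnetic azimuth = grid azimuth - declination (east +ve)
mag_az = 74.6 - -3.5 = 78.1 degrees

78.1 degrees


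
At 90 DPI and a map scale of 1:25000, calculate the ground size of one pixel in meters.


pixel_cm = 2.54 / 90 ≈ 0.028222 cm
ground = pixel_cm * 25000 / 100 = 2.54 * 25000 / (90 * 100) = 63500 / 9000 ≈ 7.06 m

7.06 m
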